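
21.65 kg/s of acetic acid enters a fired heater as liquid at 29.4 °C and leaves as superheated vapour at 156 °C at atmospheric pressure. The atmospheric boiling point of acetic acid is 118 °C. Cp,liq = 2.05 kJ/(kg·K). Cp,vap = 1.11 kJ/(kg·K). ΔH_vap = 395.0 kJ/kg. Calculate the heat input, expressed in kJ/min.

liquid 29.4→118 °C: 181.63 kJ/kg
vaporisation at 118 °C: 395 kJ/kg
vapour 118→156 °C: 42.18 kJ/kg
Δh = 181.63 + 395 + 42.18 = 618.81 kJ/kg
Q = ṁ·Δh = 21.65 kg/s × 618.81 kJ/kg = 13397 kJ/s
|Q| = 13397 kW = 803830 kJ/min

Q = 804000 kJ/min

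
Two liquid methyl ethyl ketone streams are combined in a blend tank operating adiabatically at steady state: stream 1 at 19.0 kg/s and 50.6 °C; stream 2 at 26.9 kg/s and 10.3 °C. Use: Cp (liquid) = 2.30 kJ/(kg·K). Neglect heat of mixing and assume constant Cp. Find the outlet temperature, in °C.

T_out = 27.0 °C

Adiabatic, steady state ⇒ Σ ṁᵢCp,ᵢ(T_out − Tᵢ) = 0
Σ ṁᵢCp,ᵢTᵢ = 19.0×2.30×50.6 + 26.9×2.30×10.3 = 2848.5
Σ ṁᵢCp,ᵢ = 19.0×2.30 + 26.9×2.30 = 105.57
T_out = 2848.5 / 105.57 = 26.982 °C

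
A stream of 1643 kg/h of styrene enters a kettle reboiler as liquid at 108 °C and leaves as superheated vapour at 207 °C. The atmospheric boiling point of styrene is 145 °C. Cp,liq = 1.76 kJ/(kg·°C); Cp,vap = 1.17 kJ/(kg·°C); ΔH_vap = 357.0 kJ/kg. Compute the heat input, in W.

liquid 108→145 °C: 65.12 kJ/kg
vaporisation at 145 °C: 357 kJ/kg
vapour 145→207 °C: 72.54 kJ/kg
Δh = 65.12 + 357 + 72.54 = 494.66 kJ/kg
Q = ṁ·Δh = 1643 kg/h × 494.66 kJ/kg = 812730 kJ/h
|Q| = 225.76 kW = 225760 W

Q = 226000 W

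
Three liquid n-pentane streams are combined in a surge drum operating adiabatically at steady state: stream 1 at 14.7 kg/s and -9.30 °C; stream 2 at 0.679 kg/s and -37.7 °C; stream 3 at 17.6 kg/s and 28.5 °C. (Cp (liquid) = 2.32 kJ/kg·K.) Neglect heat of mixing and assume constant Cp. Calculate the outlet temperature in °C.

T_out = 10.3 °C

Energy balance with Q = 0: Σ ṁᵢCp,ᵢ(T_out − Tᵢ) = 0
Σ ṁᵢCp,ᵢTᵢ = 14.7×2.32×-9.30 + 0.679×2.32×-37.7 + 17.6×2.32×28.5 = 787.16
Σ ṁᵢCp,ᵢ = 14.7×2.32 + 0.679×2.32 + 17.6×2.32 = 76.511
T_out = 787.16 / 76.511 = 10.288 °C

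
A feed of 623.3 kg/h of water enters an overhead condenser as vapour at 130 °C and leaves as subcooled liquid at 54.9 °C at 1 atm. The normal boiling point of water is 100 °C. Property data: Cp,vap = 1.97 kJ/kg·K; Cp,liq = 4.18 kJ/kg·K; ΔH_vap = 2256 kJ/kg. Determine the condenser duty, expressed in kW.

vapour 130→100 °C: -59.1 kJ/kg
condensation at 100 °C: -2256 kJ/kg
liquid 100→54.9 °C: -188.52 kJ/kg
Δh = -59.1 + -2256 + -188.52 = -2503.6 kJ/kg
Q = ṁ·Δh = 623.3 kg/h × -2503.6 kJ/kg = -1.5605e+06 kJ/h
|Q| = 433.47 kW

Q_c = 433 kW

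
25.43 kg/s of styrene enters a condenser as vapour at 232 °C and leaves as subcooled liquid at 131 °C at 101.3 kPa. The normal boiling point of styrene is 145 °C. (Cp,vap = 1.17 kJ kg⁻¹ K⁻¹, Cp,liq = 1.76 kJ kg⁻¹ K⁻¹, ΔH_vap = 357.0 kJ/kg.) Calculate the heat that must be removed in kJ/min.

vapour 232→145 °C: -101.79 kJ/kg
condensation at 145 °C: -357 kJ/kg
liquid 145→131 °C: -24.64 kJ/kg
Δh = -101.79 + -357 + -24.64 = -483.43 kJ/kg
Q = ṁ·Δh = 25.43 kg/s × -483.43 kJ/kg = -12294 kJ/s
|Q| = 12294 kW = 737620 kJ/min

Q_c = 738000 kJ/min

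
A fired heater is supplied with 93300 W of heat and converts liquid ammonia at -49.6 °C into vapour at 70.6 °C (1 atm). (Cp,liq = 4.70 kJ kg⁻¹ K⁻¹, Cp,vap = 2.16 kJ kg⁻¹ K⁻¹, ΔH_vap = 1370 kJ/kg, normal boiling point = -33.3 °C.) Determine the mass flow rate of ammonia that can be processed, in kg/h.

ṁ = 201 kg/h

Δh = 4.70×(-33.3−-49.6) + 1370 + 2.16×(70.6−-33.3) = 1671 kJ/kg
Q = 93300 W = 93.3 kJ/s = 335880 kJ/h
ṁ = Q/Δh = 335880 / 1671 = 201 kg/h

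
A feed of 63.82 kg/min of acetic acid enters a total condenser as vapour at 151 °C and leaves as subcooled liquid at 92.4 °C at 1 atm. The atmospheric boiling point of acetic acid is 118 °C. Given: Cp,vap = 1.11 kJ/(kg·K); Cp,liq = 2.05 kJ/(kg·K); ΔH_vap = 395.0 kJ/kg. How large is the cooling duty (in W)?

Q_c = 515000 W

vapour 151→118 °C: -36.63 kJ/kg
condensation at 118 °C: -395 kJ/kg
liquid 118→92.4 °C: -52.48 kJ/kg
Δh = -36.63 + -395 + -52.48 = -484.11 kJ/kg
Q = ṁ·Δh = 63.82 kg/min × -484.11 kJ/kg = -30896 kJ/min
|Q| = 514.93 kW = 514930 W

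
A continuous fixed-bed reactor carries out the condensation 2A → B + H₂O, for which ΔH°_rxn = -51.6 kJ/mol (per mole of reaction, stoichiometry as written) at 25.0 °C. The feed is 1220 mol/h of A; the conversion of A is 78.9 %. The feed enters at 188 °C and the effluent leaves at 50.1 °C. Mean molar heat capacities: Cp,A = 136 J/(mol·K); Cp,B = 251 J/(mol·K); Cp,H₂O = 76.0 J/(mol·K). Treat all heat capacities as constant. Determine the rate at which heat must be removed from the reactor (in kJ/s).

Extent of reaction ξ = 0.789 × 1220 / 2 = 481.29 mol/h
Reaction term: ξ·ΔH°_rxn = 481.29 × -51.6 = -24835 kJ/h
Sensible, feed 188→25 °C: -27045 kJ/h
Outlet flows (mol/h): A 257.42, B 481.29, H₂O 481.29
Sensible, products 25→50.1 °C: 4829 kJ/h
Q = ΔH = -47051 kJ/h = -13.07 kW
Heat removed = 13.07 kJ/s

Q_out = 13.1 kJ/s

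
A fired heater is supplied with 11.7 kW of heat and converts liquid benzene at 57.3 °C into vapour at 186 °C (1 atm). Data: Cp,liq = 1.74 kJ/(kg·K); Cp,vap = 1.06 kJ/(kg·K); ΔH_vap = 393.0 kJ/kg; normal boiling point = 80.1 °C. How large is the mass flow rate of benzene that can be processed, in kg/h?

ṁ = 77.3 kg/h

Δh = 1.74×(80.1−57.3) + 393.0 + 1.06×(186−80.1) = 544.93 kJ/kg
Q = 11.7 kW = 11.7 kJ/s = 42120 kJ/h
ṁ = Q/Δh = 42120 / 544.93 = 77.295 kg/h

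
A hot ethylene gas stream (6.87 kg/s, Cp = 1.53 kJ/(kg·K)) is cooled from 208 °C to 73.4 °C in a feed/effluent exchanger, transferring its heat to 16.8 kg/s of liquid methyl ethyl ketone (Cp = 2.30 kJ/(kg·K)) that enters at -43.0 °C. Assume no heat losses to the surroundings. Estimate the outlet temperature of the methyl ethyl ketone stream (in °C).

Heat released by hot stream: Q = 6.87 × 1.53 × (208 − 73.4) = 1414.8 kJ/s
Energy balance on cold side (adiabatic exchanger): Q = ṁ_c·Cp_c·(T_c,out − T_c,in)
T_c,out = -43.0 + 1414.8/(16.8 × 2.30) = -6.3852 °C

T_c,out = -6.39 °C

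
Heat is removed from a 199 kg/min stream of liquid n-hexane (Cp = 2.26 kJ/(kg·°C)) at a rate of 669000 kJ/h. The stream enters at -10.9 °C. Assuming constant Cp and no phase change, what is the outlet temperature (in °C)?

T_out = -35.7 °C

Q = 669000 kJ/h = 11150 kJ/min
ΔT = Q/(ṁ·Cp) = 11150/(199×2.26) = 24.792 K
T_out = -10.9 − 24.792 = -35.692 °C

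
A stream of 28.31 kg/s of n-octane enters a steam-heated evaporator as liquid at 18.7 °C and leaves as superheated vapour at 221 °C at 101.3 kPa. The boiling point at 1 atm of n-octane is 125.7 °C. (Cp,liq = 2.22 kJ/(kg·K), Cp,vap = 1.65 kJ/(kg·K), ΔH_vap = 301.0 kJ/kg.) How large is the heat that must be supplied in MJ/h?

Q = 70900 MJ/h

liquid 18.7→125.7 °C: 237.54 kJ/kg
vaporisation at 125.7 °C: 301 kJ/kg
vapour 125.7→221 °C: 157.24 kJ/kg
Δh = 237.54 + 301 + 157.24 = 695.78 kJ/kg
Q = ṁ·Δh = 28.31 kg/s × 695.78 kJ/kg = 19698 kJ/s
|Q| = 19698 kW = 70912 MJ/h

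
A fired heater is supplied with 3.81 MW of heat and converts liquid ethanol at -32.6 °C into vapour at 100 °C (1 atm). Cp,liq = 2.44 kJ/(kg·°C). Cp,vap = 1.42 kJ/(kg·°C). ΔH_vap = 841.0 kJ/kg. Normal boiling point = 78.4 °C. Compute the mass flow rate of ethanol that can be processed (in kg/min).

Δh = 2.44×(78.4−-32.6) + 841.0 + 1.42×(100−78.4) = 1142.5 kJ/kg
Q = 3.81 MW = 3810 kJ/s = 228600 kJ/min
ṁ = Q/Δh = 228600 / 1142.5 = 200.09 kg/min

ṁ = 200 kg/min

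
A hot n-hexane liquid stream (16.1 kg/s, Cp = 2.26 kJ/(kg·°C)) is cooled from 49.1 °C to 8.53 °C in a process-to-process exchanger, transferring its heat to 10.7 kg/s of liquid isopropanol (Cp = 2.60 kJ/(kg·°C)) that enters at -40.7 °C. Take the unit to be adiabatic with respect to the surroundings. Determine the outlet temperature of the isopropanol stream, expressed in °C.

T_c,out = 12.4 °C

Heat released by hot stream: Q = 16.1 × 2.26 × (49.1 − 8.53) = 1476.2 kJ/s
Energy balance on cold side (adiabatic exchanger): Q = ṁ_c·Cp_c·(T_c,out − T_c,in)
T_c,out = -40.7 + 1476.2/(10.7 × 2.60) = 12.362 °C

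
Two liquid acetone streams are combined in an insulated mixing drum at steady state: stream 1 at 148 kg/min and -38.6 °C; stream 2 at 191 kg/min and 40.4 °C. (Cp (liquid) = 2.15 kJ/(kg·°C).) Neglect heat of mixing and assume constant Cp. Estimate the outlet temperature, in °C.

Energy balance with Q = 0: Σ ṁᵢCp,ᵢ(T_out − Tᵢ) = 0
Σ ṁᵢCp,ᵢTᵢ = 148×2.15×-38.6 + 191×2.15×40.4 = 4307.7
Σ ṁᵢCp,ᵢ = 148×2.15 + 191×2.15 = 728.85
T_out = 4307.7 / 728.85 = 5.9103 °C

T_out = 5.91 °C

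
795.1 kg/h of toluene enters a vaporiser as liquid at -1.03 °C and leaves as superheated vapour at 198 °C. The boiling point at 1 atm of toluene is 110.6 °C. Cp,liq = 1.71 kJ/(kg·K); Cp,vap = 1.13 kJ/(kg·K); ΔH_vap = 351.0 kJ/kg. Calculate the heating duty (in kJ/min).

liquid -1.03→110.6 °C: 190.89 kJ/kg
vaporisation at 110.6 °C: 351 kJ/kg
vapour 110.6→198 °C: 98.762 kJ/kg
Δh = 190.89 + 351 + 98.762 = 640.65 kJ/kg
Q = ṁ·Δh = 795.1 kg/h × 640.65 kJ/kg = 509380 kJ/h
|Q| = 141.49 kW = 8489.7 kJ/min

Q = 8490 kJ/min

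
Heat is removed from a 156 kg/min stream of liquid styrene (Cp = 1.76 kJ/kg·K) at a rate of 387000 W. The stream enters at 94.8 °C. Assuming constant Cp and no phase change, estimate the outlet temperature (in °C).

T_out = 10.2 °C

Q = 387000 W = 23220 kJ/min
ΔT = Q/(ṁ·Cp) = 23220/(156×1.76) = 84.572 K
T_out = 94.8 − 84.572 = 10.228 °C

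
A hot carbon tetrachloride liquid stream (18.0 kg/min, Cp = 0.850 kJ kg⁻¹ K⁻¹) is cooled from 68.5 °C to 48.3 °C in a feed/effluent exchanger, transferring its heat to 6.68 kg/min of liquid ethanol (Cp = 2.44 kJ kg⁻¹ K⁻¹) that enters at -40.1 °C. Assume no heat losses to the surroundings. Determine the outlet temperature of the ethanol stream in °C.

T_c,out = -21.1 °C

Heat released by hot stream: Q = 18.0 × 0.850 × (68.5 − 48.3) = 309.06 kJ/min
Energy balance on cold side (adiabatic exchanger): Q = ṁ_c·Cp_c·(T_c,out − T_c,in)
T_c,out = -40.1 + 309.06/(6.68 × 2.44) = -21.138 °C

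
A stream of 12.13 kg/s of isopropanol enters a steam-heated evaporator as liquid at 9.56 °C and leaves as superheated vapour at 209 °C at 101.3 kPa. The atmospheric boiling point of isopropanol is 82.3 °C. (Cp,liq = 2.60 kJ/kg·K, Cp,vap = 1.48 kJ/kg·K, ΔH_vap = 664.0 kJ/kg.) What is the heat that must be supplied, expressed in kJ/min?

liquid 9.56→82.3 °C: 189.12 kJ/kg
vaporisation at 82.3 °C: 664 kJ/kg
vapour 82.3→209 °C: 187.52 kJ/kg
Δh = 189.12 + 664 + 187.52 = 1040.6 kJ/kg
Q = ṁ·Δh = 12.13 kg/s × 1040.6 kJ/kg = 12623 kJ/s
|Q| = 12623 kW = 757380 kJ/min

Q = 757000 kJ/min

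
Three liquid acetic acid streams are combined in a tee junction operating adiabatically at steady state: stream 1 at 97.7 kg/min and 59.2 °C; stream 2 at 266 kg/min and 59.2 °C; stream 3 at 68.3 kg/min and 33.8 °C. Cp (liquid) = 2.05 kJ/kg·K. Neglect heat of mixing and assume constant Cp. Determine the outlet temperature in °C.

T_out = 55.2 °C

Energy balance with Q = 0: Σ ṁᵢCp,ᵢ(T_out − Tᵢ) = 0
Σ ṁᵢCp,ᵢTᵢ = 97.7×2.05×59.2 + 266×2.05×59.2 + 68.3×2.05×33.8 = 48871
Σ ṁᵢCp,ᵢ = 97.7×2.05 + 266×2.05 + 68.3×2.05 = 885.6
T_out = 48871 / 885.6 = 55.184 °C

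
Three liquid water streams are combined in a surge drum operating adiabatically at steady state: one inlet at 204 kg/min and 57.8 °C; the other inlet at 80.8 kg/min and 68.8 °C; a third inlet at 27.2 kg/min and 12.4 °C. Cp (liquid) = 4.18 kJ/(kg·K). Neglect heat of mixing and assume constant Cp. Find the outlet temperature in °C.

T_out = 56.7 °C

No heat crosses the boundary, so H_out = H_in.
T_out = Σ ṁᵢCp,ᵢTᵢ / Σ ṁᵢCp,ᵢ
      = 73934 / 1304.2 = 56.691 °C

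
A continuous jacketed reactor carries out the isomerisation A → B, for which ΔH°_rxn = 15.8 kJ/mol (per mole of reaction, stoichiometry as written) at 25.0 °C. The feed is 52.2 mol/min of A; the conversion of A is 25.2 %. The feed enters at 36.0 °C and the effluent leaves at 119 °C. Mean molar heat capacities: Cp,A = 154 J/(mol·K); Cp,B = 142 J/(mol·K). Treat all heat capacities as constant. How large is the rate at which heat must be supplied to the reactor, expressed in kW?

Extent of reaction ξ = 0.252 × 52.2 = 13.154 mol/min
Reaction term: ξ·ΔH°_rxn = 13.154 × 15.8 = 207.84 kJ/min
Sensible, feed 36.0→25 °C: -88.427 kJ/min
Outlet flows (mol/min): A 39.046, B 13.154
Sensible, products 25→119 °C: 740.81 kJ/min
Q = ΔH = 860.22 kJ/min = 14.337 kW
Heat supplied = 14.337 kW

Q_in = 14.3 kW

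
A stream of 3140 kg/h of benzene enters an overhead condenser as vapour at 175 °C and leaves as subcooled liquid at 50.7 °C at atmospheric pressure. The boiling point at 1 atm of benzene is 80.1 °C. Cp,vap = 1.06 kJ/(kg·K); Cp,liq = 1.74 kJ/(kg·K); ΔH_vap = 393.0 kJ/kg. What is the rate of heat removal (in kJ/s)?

Q_c = 475 kJ/s

vapour 175→80.1 °C: -100.59 kJ/kg
condensation at 80.1 °C: -393 kJ/kg
liquid 80.1→50.7 °C: -51.156 kJ/kg
Δh = -100.59 + -393 + -51.156 = -544.75 kJ/kg
Q = ṁ·Δh = 3140 kg/h × -544.75 kJ/kg = -1.7105e+06 kJ/h
|Q| = 475.14 kW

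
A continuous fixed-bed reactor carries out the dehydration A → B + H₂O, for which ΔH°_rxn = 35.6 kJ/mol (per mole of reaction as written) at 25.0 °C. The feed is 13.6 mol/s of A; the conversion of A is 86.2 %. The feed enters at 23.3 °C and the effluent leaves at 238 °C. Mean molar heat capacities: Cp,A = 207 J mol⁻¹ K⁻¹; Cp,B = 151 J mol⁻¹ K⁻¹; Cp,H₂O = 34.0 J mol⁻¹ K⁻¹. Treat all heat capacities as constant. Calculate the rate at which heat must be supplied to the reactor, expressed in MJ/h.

Q_in = 3480 MJ/h

Extent of reaction ξ = 0.862 × 13.6 = 11.723 mol/s
Reaction term: ξ·ΔH°_rxn = 11.723 × 35.6 = 417.35 kJ/s
Sensible, feed 23.3→25 °C: 4.7858 kJ/s
Outlet flows (mol/s): A 1.8768, B 11.723, H₂O 11.723
Sensible, products 25→238 °C: 544.7 kJ/s
Q = ΔH = 966.83 kJ/s = 966.83 kW
Heat supplied = 3480.6 MJ/h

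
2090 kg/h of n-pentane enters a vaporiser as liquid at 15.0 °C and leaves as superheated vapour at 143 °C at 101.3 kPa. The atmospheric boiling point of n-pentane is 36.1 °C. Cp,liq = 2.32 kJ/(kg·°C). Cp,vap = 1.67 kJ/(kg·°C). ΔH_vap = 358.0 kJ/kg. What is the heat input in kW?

Q = 340 kW

liquid 15.0→36.1 °C: 48.952 kJ/kg
vaporisation at 36.1 °C: 358 kJ/kg
vapour 36.1→143 °C: 178.52 kJ/kg
Δh = 48.952 + 358 + 178.52 = 585.48 kJ/kg
Q = ṁ·Δh = 2090 kg/h × 585.48 kJ/kg = 1.2236e+06 kJ/h
|Q| = 339.9 kW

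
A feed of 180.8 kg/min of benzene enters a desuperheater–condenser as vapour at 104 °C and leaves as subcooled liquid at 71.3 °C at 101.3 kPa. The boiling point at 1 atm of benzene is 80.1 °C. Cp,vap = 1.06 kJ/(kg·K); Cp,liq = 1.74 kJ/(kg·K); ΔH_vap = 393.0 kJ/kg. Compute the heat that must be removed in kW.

Q_c = 1310 kW

vapour 104→80.1 °C: -25.334 kJ/kg
condensation at 80.1 °C: -393 kJ/kg
liquid 80.1→71.3 °C: -15.312 kJ/kg
Δh = -25.334 + -393 + -15.312 = -433.65 kJ/kg
Q = ṁ·Δh = 180.8 kg/min × -433.65 kJ/kg = -78403 kJ/min
|Q| = 1306.7 kW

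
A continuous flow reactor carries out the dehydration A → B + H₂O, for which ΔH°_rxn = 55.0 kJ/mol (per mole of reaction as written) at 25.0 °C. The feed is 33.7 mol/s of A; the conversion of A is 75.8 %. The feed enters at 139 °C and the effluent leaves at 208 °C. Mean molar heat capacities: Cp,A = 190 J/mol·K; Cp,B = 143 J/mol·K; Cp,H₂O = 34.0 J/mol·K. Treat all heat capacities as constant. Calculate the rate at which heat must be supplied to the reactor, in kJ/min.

Extent of reaction ξ = 0.758 × 33.7 = 25.545 mol/s
Reaction term: ξ·ΔH°_rxn = 25.545 × 55.0 = 1405 kJ/s
Sensible, feed 139→25 °C: -729.94 kJ/s
Outlet flows (mol/s): A 8.1554, B 25.545, H₂O 25.545
Sensible, products 25→208 °C: 1111 kJ/s
Q = ΔH = 1786 kJ/s = 1786 kW
Heat supplied = 107160 kJ/min

Q_in = 107000 kJ/min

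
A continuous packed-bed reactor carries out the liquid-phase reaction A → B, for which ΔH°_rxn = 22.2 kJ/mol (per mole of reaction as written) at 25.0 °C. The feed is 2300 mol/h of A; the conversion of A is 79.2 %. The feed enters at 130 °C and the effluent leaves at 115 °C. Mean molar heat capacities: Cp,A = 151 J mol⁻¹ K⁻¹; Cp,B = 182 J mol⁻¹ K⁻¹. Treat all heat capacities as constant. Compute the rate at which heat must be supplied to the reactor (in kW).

Q_in = 11.2 kW

Extent of reaction ξ = 0.792 × 2300 = 1821.6 mol/h
Reaction term: ξ·ΔH°_rxn = 1821.6 × 22.2 = 40440 kJ/h
Sensible, feed 130→25 °C: -36466 kJ/h
Outlet flows (mol/h): A 478.4, B 1821.6
Sensible, products 25→115 °C: 36339 kJ/h
Q = ΔH = 40312 kJ/h = 11.198 kW
Heat supplied = 11.198 kW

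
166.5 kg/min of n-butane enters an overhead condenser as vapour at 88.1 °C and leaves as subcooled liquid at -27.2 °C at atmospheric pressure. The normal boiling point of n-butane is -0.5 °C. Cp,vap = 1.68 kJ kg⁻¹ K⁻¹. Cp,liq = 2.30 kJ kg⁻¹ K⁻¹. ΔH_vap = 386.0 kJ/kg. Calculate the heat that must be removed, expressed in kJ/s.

vapour 88.1→-0.5 °C: -148.85 kJ/kg
condensation at -0.5 °C: -386 kJ/kg
liquid -0.5→-27.2 °C: -61.41 kJ/kg
Δh = -148.85 + -386 + -61.41 = -596.26 kJ/kg
Q = ṁ·Δh = 166.5 kg/min × -596.26 kJ/kg = -99277 kJ/min
|Q| = 1654.6 kW

Q_c = 1650 kJ/s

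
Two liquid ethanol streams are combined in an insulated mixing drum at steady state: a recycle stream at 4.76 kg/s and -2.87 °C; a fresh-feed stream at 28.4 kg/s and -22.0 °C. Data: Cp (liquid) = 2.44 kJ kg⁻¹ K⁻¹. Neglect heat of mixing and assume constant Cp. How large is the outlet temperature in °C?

Adiabatic, steady state ⇒ Σ ṁᵢCp,ᵢ(T_out − Tᵢ) = 0
T_out = Σ ṁᵢCp,ᵢTᵢ / Σ ṁᵢCp,ᵢ
      = -1557.8 / 80.91 = -19.254 °C

T_out = -19.3 °C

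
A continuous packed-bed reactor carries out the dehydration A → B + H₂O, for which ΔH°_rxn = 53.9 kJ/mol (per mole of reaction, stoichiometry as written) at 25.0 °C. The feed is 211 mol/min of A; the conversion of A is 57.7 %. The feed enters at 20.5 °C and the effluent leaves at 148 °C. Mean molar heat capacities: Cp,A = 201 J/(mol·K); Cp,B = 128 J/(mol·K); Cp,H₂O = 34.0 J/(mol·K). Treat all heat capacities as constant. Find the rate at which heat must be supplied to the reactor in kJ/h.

Extent of reaction ξ = 0.577 × 211 = 121.75 mol/min
Reaction term: ξ·ΔH°_rxn = 121.75 × 53.9 = 6562.2 kJ/min
Sensible, feed 20.5→25 °C: 190.85 kJ/min
Outlet flows (mol/min): A 89.253, B 121.75, H₂O 121.75
Sensible, products 25→148 °C: 4632.5 kJ/min
Q = ΔH = 11386 kJ/min = 189.76 kW
Heat supplied = 683130 kJ/h

Q_in = 683000 kJ/h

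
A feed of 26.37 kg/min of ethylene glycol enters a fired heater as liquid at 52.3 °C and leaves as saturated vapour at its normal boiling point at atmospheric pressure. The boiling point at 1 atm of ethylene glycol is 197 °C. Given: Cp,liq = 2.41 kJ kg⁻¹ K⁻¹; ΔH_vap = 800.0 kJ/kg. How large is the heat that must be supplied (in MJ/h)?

Q = 1820 MJ/h

liquid 52.3→197 °C: 348.73 kJ/kg
vaporisation at 197 °C: 800 kJ/kg
Δh = 348.73 + 800 = 1148.7 kJ/kg
Q = ṁ·Δh = 26.37 kg/min × 1148.7 kJ/kg = 30292 kJ/min
|Q| = 504.87 kW = 1817.5 MJ/h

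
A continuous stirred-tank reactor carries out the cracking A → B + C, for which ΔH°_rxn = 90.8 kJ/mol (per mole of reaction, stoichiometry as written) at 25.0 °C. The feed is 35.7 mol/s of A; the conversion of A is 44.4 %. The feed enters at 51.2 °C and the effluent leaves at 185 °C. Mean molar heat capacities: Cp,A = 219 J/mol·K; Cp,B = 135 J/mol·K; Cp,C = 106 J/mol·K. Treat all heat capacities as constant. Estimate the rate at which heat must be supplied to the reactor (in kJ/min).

Extent of reaction ξ = 0.444 × 35.7 = 15.851 mol/s
Reaction term: ξ·ΔH°_rxn = 15.851 × 90.8 = 1439.3 kJ/s
Sensible, feed 51.2→25 °C: -204.84 kJ/s
Outlet flows (mol/s): A 19.849, B 15.851, C 15.851
Sensible, products 25→185 °C: 1306.7 kJ/s
Q = ΔH = 2541.1 kJ/s = 2541.1 kW
Heat supplied = 152470 kJ/min

Q_in = 152000 kJ/min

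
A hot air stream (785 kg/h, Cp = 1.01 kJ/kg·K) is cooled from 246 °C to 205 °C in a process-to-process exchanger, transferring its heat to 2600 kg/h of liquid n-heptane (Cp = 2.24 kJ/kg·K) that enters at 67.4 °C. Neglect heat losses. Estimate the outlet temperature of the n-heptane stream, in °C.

Heat released by hot stream: Q = 785 × 1.01 × (246 − 205) = 32507 kJ/h
Energy balance on cold side (adiabatic exchanger): Q = ṁ_c·Cp_c·(T_c,out − T_c,in)
T_c,out = 67.4 + 32507/(2600 × 2.24) = 72.982 °C

T_c,out = 73.0 °C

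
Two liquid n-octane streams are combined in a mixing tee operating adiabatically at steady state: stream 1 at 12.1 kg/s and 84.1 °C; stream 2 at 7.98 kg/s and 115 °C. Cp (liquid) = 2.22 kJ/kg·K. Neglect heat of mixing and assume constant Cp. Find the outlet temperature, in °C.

T_out = 96.4 °C

Adiabatic, steady state ⇒ Σ ṁᵢCp,ᵢ(T_out − Tᵢ) = 0
Σ ṁᵢCp,ᵢTᵢ = 12.1×2.22×84.1 + 7.98×2.22×115 = 4296.4
Σ ṁᵢCp,ᵢ = 12.1×2.22 + 7.98×2.22 = 44.578
T_out = 4296.4 / 44.578 = 96.38 °C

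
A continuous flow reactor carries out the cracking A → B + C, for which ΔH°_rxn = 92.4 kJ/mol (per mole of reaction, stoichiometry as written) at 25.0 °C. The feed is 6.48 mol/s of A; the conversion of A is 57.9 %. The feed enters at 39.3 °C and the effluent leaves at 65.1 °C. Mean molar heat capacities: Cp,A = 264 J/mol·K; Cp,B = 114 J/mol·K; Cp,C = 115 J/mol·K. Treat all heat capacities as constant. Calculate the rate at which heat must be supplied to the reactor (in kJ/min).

Extent of reaction ξ = 0.579 × 6.48 = 3.7519 mol/s
Reaction term: ξ·ΔH°_rxn = 3.7519 × 92.4 = 346.68 kJ/s
Sensible, feed 39.3→25 °C: -24.463 kJ/s
Outlet flows (mol/s): A 2.7281, B 3.7519, C 3.7519
Sensible, products 25→65.1 °C: 63.334 kJ/s
Q = ΔH = 385.55 kJ/s = 385.55 kW
Heat supplied = 23133 kJ/min

Q_in = 23100 kJ/min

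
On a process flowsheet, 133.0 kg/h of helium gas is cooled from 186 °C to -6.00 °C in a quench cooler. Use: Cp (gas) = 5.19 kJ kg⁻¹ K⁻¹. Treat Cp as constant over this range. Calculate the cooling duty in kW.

Q = ṁ·Cp·ΔT = 133.0 × 5.19 × (-6.00 − 186) = -132530 kJ/h
Converting: 132530 / 3600 s = 36.814 kW

Q_c = 36.8 kW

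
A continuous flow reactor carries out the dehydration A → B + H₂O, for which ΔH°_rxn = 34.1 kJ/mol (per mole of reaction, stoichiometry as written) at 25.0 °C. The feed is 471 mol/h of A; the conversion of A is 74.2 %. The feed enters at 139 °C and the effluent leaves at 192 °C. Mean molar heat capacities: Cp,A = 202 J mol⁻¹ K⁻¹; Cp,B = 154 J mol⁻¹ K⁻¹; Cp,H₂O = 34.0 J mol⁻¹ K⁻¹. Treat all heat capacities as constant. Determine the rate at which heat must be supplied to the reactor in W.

Q_in = 4480 W

Extent of reaction ξ = 0.742 × 471 = 349.48 mol/h
Reaction term: ξ·ΔH°_rxn = 349.48 × 34.1 = 11917 kJ/h
Sensible, feed 139→25 °C: -10846 kJ/h
Outlet flows (mol/h): A 121.52, B 349.48, H₂O 349.48
Sensible, products 25→192 °C: 15072 kJ/h
Q = ΔH = 16143 kJ/h = 4.4841 kW
Heat supplied = 4484.1 W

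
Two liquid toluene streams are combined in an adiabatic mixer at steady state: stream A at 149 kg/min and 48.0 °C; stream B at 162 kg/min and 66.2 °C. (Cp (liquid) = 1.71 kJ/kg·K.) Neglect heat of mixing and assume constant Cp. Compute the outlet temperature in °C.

No heat crosses the boundary, so H_out = H_in.
T_out = Σ ṁᵢCp,ᵢTᵢ / Σ ṁᵢCp,ᵢ
      = 30569 / 531.81 = 57.48 °C

T_out = 57.5 °C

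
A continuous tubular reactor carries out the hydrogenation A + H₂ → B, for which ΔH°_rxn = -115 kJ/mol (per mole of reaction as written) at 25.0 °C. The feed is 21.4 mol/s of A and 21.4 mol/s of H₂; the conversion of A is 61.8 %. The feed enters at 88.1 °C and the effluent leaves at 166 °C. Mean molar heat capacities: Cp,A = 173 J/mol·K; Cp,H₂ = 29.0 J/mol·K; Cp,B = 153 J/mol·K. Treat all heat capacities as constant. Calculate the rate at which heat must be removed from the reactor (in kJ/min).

Q_out = 76500 kJ/min

Extent of reaction ξ = 0.618 × 21.4 = 13.225 mol/s
Reaction term: ξ·ΔH°_rxn = 13.225 × -115 = -1520.9 kJ/s
Sensible, feed 88.1→25 °C: -272.77 kJ/s
Outlet flows (mol/s): A 8.1748, H₂ 8.1748, B 13.225
Sensible, products 25→166 °C: 518.14 kJ/s
Q = ΔH = -1275.5 kJ/s = -1275.5 kW
Heat removed = 76531 kJ/min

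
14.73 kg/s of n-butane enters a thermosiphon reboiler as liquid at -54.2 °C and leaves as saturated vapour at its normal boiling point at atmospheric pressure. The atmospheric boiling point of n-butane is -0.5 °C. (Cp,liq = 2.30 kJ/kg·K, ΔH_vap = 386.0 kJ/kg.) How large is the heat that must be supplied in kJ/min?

Q = 450000 kJ/min

liquid -54.2→-0.5 °C: 123.51 kJ/kg
vaporisation at -0.5 °C: 386 kJ/kg
Δh = 123.51 + 386 = 509.51 kJ/kg
Q = ṁ·Δh = 14.73 kg/s × 509.51 kJ/kg = 7505.1 kJ/s
|Q| = 7505.1 kW = 450300 kJ/min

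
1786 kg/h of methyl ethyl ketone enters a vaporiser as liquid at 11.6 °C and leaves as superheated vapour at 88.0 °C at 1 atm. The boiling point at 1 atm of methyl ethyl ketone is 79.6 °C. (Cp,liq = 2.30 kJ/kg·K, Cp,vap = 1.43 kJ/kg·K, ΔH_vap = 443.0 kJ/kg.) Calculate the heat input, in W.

Q = 303000 W

liquid 11.6→79.6 °C: 156.4 kJ/kg
vaporisation at 79.6 °C: 443 kJ/kg
vapour 79.6→88.0 °C: 12.012 kJ/kg
Δh = 156.4 + 443 + 12.012 = 611.41 kJ/kg
Q = ṁ·Δh = 1786 kg/h × 611.41 kJ/kg = 1.092e+06 kJ/h
|Q| = 303.33 kW = 303330 W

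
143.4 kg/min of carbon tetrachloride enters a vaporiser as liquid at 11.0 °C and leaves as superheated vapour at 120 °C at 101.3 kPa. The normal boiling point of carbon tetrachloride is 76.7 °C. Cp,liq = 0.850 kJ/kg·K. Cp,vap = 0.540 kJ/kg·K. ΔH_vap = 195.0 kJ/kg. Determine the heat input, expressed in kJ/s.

liquid 11.0→76.7 °C: 55.845 kJ/kg
vaporisation at 76.7 °C: 195 kJ/kg
vapour 76.7→120 °C: 23.382 kJ/kg
Δh = 55.845 + 195 + 23.382 = 274.23 kJ/kg
Q = ṁ·Δh = 143.4 kg/min × 274.23 kJ/kg = 39324 kJ/min
|Q| = 655.4 kW

Q = 655 kJ/s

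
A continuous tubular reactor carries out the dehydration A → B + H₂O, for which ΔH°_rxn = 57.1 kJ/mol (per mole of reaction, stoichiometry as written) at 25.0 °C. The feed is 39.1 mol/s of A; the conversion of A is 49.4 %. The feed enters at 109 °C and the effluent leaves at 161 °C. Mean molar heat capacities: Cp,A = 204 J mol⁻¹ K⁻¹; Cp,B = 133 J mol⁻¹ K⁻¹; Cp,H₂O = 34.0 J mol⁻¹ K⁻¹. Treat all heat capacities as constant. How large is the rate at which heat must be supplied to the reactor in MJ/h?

Extent of reaction ξ = 0.494 × 39.1 = 19.315 mol/s
Reaction term: ξ·ΔH°_rxn = 19.315 × 57.1 = 1102.9 kJ/s
Sensible, feed 109→25 °C: -670.02 kJ/s
Outlet flows (mol/s): A 19.785, B 19.315, H₂O 19.315
Sensible, products 25→161 °C: 987.6 kJ/s
Q = ΔH = 1420.5 kJ/s = 1420.5 kW
Heat supplied = 5113.8 MJ/h

Q_in = 5110 MJ/h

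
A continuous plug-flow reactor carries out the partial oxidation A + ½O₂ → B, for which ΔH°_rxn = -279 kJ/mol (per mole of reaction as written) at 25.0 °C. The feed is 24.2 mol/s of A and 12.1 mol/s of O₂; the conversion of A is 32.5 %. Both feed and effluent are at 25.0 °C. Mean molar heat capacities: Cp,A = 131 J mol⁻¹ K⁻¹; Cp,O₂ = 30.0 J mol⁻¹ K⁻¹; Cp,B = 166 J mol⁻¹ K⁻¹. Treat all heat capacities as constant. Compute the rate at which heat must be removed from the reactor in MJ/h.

Q_out = 7900 MJ/h

Extent of reaction ξ = 0.325 × 24.2 = 7.865 mol/s
Reaction term: ξ·ΔH°_rxn = 7.865 × -279 = -2194.3 kJ/s
Q = ΔH = -2194.3 kJ/s = -2194.3 kW
Heat removed = 7899.6 MJ/h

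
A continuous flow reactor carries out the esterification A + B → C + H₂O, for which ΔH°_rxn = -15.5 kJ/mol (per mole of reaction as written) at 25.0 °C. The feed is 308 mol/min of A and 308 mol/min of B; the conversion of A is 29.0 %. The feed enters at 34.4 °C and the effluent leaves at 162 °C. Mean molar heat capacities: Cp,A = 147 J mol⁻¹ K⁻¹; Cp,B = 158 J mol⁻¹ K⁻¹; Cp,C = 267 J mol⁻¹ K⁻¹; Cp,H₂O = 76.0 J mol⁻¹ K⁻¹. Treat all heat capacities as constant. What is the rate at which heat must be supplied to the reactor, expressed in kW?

Extent of reaction ξ = 0.290 × 308 = 89.32 mol/min
Reaction term: ξ·ΔH°_rxn = 89.32 × -15.5 = -1384.5 kJ/min
Sensible, feed 34.4→25 °C: -883.04 kJ/min
Outlet flows (mol/min): A 218.68, B 218.68, C 89.32, H₂O 89.32
Sensible, products 25→162 °C: 13335 kJ/min
Q = ΔH = 11067 kJ/min = 184.45 kW
Heat supplied = 184.45 kW

Q_in = 184 kW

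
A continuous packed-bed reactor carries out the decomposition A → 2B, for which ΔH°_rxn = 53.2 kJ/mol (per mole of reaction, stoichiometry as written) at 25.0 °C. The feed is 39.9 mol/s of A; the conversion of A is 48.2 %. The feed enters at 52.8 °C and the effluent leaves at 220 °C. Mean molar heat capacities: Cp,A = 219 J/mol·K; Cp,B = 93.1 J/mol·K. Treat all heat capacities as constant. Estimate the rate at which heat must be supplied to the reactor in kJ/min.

Extent of reaction ξ = 0.482 × 39.9 = 19.232 mol/s
Reaction term: ξ·ΔH°_rxn = 19.232 × 53.2 = 1023.1 kJ/s
Sensible, feed 52.8→25 °C: -242.92 kJ/s
Outlet flows (mol/s): A 20.668, B 38.464
Sensible, products 25→220 °C: 1580.9 kJ/s
Q = ΔH = 2361.1 kJ/s = 2361.1 kW
Heat supplied = 141670 kJ/min

Q_in = 142000 kJ/min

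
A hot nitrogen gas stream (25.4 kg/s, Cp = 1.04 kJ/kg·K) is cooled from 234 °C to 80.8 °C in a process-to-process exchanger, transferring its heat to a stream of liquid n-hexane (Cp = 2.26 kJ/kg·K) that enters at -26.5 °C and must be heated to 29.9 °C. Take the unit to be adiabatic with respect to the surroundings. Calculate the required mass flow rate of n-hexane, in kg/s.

Heat released by hot stream: Q = 25.4 × 1.04 × (234 − 80.8) = 4046.9 kJ/s
Energy balance on cold side (adiabatic exchanger): Q = ṁ_c·Cp_c·(T_c,out − T_c,in)
ṁ_c = 4046.9 / [2.26 × (29.9 − -26.5)] = 31.75 kg/s

ṁ_c = 31.7 kg/s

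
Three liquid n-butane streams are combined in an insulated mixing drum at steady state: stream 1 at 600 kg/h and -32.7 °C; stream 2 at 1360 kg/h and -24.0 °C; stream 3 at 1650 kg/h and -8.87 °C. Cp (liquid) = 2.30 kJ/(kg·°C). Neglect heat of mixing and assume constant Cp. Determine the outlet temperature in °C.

No heat crosses the boundary, so H_out = H_in.
T_out = Σ ṁᵢCp,ᵢTᵢ / Σ ṁᵢCp,ᵢ
      = -153860 / 8303 = -18.531 °C

T_out = -18.5 °C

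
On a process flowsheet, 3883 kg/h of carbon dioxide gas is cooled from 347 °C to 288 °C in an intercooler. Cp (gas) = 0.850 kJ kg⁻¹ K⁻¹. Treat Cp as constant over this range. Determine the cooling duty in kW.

Q_c = 54.1 kW

Q = ṁ·Cp·ΔT = 3883 × 0.850 × (288 − 347) = -194730 kJ/h
Converting: 194730 / 3600 s = 54.092 kW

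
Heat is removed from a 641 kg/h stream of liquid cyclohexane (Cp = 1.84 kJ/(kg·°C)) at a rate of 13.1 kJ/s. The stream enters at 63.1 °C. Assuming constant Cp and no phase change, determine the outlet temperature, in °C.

T_out = 23.1 °C

Q = 13.1 kJ/s = 47160 kJ/h
ΔT = Q/(ṁ·Cp) = 47160/(641×1.84) = 39.985 K
T_out = 63.1 − 39.985 = 23.115 °C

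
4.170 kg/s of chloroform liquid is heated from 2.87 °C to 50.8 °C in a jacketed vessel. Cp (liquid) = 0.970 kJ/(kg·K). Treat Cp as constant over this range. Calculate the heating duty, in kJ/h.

Q = 698000 kJ/h

Q = ṁ·Cp·ΔT = 4.170 × 0.970 × (50.8 − 2.87) = 193.87 kJ/s
Heating duty = 697940 kJ/h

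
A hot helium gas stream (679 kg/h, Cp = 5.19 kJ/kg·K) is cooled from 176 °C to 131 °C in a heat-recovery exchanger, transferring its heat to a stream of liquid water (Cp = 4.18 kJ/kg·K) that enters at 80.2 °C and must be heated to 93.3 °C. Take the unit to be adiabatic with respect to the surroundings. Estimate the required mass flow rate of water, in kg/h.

Heat released by hot stream: Q = 679 × 5.19 × (176 − 131) = 158580 kJ/h
Energy balance on cold side (adiabatic exchanger): Q = ṁ_c·Cp_c·(T_c,out − T_c,in)
ṁ_c = 158580 / [4.18 × (93.3 − 80.2)] = 2896 kg/h

ṁ_c = 2900 kg/h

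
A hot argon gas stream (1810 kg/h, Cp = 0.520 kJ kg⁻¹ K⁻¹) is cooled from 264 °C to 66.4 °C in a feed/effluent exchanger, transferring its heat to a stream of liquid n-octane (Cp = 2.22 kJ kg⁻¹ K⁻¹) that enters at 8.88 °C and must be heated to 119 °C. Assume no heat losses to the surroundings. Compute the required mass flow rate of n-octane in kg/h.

ṁ_c = 761 kg/h

Heat released by hot stream: Q = 1810 × 0.520 × (264 − 66.4) = 185980 kJ/h
Energy balance on cold side (adiabatic exchanger): Q = ṁ_c·Cp_c·(T_c,out − T_c,in)
ṁ_c = 185980 / [2.22 × (119 − 8.88)] = 760.76 kg/h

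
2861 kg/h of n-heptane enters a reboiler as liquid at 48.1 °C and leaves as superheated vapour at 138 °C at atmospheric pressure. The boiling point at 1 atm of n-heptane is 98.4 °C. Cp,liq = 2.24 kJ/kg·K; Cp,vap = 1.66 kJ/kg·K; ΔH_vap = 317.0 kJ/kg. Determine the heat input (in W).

Q = 394000 W

liquid 48.1→98.4 °C: 112.67 kJ/kg
vaporisation at 98.4 °C: 317 kJ/kg
vapour 98.4→138 °C: 65.736 kJ/kg
Δh = 112.67 + 317 + 65.736 = 495.41 kJ/kg
Q = ṁ·Δh = 2861 kg/h × 495.41 kJ/kg = 1.4174e+06 kJ/h
|Q| = 393.71 kW = 393710 W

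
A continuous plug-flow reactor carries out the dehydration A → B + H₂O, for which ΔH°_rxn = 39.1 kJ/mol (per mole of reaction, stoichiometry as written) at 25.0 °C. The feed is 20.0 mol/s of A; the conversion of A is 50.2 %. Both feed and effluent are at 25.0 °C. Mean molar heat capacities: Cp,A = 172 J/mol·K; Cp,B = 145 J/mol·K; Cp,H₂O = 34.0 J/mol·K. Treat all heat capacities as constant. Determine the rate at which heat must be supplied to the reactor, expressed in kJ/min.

Q_in = 23600 kJ/min

Extent of reaction ξ = 0.502 × 20.0 = 10.04 mol/s
Reaction term: ξ·ΔH°_rxn = 10.04 × 39.1 = 392.56 kJ/s
Q = ΔH = 392.56 kJ/s = 392.56 kW
Heat supplied = 23554 kJ/min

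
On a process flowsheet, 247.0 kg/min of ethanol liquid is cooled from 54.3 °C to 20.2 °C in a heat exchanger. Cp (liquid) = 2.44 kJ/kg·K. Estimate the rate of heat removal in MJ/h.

Q = ṁ·Cp·ΔT = 247.0 × 2.44 × (20.2 − 54.3) = -20551 kJ/min
Converting: 20551 / 60 s = 342.52 kW
Cooling duty = 1233.1 MJ/h

Q_c = 1230 MJ/h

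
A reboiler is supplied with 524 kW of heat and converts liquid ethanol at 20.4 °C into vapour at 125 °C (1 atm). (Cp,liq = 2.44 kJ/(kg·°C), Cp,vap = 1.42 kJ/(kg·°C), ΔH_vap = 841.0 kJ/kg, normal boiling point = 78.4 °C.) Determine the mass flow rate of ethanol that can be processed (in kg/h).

ṁ = 1800 kg/h

Δh = 2.44×(78.4−20.4) + 841.0 + 1.42×(125−78.4) = 1048.7 kJ/kg
Q = 524 kW = 524 kJ/s = 1.8864e+06 kJ/h
ṁ = Q/Δh = 1.8864e+06 / 1048.7 = 1798.8 kg/h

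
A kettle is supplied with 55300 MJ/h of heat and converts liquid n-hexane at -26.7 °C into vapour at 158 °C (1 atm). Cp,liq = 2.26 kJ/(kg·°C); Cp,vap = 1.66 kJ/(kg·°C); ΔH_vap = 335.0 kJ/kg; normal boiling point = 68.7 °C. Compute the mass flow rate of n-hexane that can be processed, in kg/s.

Δh = 2.26×(68.7−-26.7) + 335.0 + 1.66×(158−68.7) = 698.84 kJ/kg
Q = 55300 MJ/h = 15361 kJ/s = 15361 kJ/s
ṁ = Q/Δh = 15361 / 698.84 = 21.981 kg/s

ṁ = 22.0 kg/s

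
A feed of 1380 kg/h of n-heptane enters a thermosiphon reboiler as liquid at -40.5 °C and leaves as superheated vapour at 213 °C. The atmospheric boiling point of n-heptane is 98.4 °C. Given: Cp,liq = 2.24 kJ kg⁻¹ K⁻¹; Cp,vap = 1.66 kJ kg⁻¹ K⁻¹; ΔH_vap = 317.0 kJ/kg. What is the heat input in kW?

Q = 314 kW

liquid -40.5→98.4 °C: 311.14 kJ/kg
vaporisation at 98.4 °C: 317 kJ/kg
vapour 98.4→213 °C: 190.24 kJ/kg
Δh = 311.14 + 317 + 190.24 = 818.37 kJ/kg
Q = ṁ·Δh = 1380 kg/h × 818.37 kJ/kg = 1.1294e+06 kJ/h
|Q| = 313.71 kW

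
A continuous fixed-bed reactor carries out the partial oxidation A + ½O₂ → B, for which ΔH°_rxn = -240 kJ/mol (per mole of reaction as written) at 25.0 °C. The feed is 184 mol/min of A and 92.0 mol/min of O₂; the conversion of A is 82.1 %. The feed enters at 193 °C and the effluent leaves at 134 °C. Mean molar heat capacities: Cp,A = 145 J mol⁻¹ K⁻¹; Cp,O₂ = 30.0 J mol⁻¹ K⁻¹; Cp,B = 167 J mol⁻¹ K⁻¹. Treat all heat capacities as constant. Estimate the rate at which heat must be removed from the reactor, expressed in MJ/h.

Extent of reaction ξ = 0.821 × 184 = 151.06 mol/min
Reaction term: ξ·ΔH°_rxn = 151.06 × -240 = -36255 kJ/min
Sensible, feed 193→25 °C: -4945.9 kJ/min
Outlet flows (mol/min): A 32.936, O₂ 16.468, B 151.06
Sensible, products 25→134 °C: 3324.2 kJ/min
Q = ΔH = -37877 kJ/min = -631.28 kW
Heat removed = 2272.6 MJ/h

Q_out = 2270 MJ/h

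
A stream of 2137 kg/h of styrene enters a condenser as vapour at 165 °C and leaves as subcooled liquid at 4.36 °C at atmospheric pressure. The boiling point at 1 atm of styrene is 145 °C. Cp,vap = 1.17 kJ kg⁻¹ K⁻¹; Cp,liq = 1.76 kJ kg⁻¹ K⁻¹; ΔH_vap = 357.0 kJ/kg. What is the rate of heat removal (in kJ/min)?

Q_c = 22400 kJ/min

vapour 165→145 °C: -23.4 kJ/kg
condensation at 145 °C: -357 kJ/kg
liquid 145→4.36 °C: -247.53 kJ/kg
Δh = -23.4 + -357 + -247.53 = -627.93 kJ/kg
Q = ṁ·Δh = 2137 kg/h × -627.93 kJ/kg = -1.3419e+06 kJ/h
|Q| = 372.74 kW = 22365 kJ/min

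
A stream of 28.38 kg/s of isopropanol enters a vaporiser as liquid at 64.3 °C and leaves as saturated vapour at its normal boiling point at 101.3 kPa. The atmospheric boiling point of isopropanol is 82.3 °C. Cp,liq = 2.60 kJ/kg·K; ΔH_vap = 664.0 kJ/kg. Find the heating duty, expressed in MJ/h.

liquid 64.3→82.3 °C: 46.8 kJ/kg
vaporisation at 82.3 °C: 664 kJ/kg
Δh = 46.8 + 664 = 710.8 kJ/kg
Q = ṁ·Δh = 28.38 kg/s × 710.8 kJ/kg = 20173 kJ/s
|Q| = 20173 kW = 72621 MJ/h

Q = 72600 MJ/h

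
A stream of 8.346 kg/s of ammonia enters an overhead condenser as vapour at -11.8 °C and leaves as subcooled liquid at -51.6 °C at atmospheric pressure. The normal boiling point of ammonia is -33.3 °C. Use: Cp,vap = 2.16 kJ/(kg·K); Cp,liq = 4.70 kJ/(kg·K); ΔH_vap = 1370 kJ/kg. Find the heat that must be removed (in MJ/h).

Q_c = 45100 MJ/h

vapour -11.8→-33.3 °C: -46.44 kJ/kg
condensation at -33.3 °C: -1370 kJ/kg
liquid -33.3→-51.6 °C: -86.01 kJ/kg
Δh = -46.44 + -1370 + -86.01 = -1502.5 kJ/kg
Q = ṁ·Δh = 8.346 kg/s × -1502.5 kJ/kg = -12539 kJ/s
|Q| = 12539 kW = 45142 MJ/h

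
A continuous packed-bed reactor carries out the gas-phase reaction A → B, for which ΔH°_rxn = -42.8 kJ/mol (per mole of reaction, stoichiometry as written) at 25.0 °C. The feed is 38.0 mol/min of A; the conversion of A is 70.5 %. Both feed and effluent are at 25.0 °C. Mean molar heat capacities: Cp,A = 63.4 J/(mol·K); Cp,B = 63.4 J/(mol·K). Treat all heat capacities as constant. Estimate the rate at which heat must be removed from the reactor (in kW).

Q_out = 19.1 kW

Extent of reaction ξ = 0.705 × 38.0 = 26.79 mol/min
Reaction term: ξ·ΔH°_rxn = 26.79 × -42.8 = -1146.6 kJ/min
Q = ΔH = -1146.6 kJ/min = -19.11 kW
Heat removed = 19.11 kW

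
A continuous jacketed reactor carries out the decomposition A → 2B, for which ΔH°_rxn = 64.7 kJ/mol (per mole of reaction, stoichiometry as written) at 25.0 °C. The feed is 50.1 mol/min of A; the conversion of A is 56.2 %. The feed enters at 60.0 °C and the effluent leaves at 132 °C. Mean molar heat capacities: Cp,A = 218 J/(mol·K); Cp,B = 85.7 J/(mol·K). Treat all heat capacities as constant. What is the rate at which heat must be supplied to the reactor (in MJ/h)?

Extent of reaction ξ = 0.562 × 50.1 = 28.156 mol/min
Reaction term: ξ·ΔH°_rxn = 28.156 × 64.7 = 1821.7 kJ/min
Sensible, feed 60.0→25 °C: -382.26 kJ/min
Outlet flows (mol/min): A 21.944, B 56.312
Sensible, products 25→132 °C: 1028.2 kJ/min
Q = ΔH = 2467.7 kJ/min = 41.128 kW
Heat supplied = 148.06 MJ/h

Q_in = 148 MJ/h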